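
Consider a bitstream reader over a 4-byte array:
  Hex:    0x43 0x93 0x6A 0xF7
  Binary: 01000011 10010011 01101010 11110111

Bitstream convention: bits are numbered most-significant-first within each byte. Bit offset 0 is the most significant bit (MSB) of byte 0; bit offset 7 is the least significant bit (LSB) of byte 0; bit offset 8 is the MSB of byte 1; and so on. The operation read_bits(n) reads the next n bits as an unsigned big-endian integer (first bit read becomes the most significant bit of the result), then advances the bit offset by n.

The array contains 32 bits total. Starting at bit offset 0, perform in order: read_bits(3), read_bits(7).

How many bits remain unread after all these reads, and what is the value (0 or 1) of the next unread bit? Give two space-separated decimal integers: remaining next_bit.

Read 1: bits[0:3] width=3 -> value=2 (bin 010); offset now 3 = byte 0 bit 3; 29 bits remain
Read 2: bits[3:10] width=7 -> value=14 (bin 0001110); offset now 10 = byte 1 bit 2; 22 bits remain

Answer: 22 0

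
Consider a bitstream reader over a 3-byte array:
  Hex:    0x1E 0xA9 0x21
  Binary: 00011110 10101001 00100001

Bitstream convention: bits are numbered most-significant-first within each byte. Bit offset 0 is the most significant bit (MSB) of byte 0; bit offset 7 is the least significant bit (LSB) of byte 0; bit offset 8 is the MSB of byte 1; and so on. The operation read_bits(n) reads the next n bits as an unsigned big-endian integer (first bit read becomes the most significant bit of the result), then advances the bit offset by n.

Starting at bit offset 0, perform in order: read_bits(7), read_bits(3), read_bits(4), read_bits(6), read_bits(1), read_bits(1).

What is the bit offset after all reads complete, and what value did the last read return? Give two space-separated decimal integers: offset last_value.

Read 1: bits[0:7] width=7 -> value=15 (bin 0001111); offset now 7 = byte 0 bit 7; 17 bits remain
Read 2: bits[7:10] width=3 -> value=2 (bin 010); offset now 10 = byte 1 bit 2; 14 bits remain
Read 3: bits[10:14] width=4 -> value=10 (bin 1010); offset now 14 = byte 1 bit 6; 10 bits remain
Read 4: bits[14:20] width=6 -> value=18 (bin 010010); offset now 20 = byte 2 bit 4; 4 bits remain
Read 5: bits[20:21] width=1 -> value=0 (bin 0); offset now 21 = byte 2 bit 5; 3 bits remain
Read 6: bits[21:22] width=1 -> value=0 (bin 0); offset now 22 = byte 2 bit 6; 2 bits remain

Answer: 22 0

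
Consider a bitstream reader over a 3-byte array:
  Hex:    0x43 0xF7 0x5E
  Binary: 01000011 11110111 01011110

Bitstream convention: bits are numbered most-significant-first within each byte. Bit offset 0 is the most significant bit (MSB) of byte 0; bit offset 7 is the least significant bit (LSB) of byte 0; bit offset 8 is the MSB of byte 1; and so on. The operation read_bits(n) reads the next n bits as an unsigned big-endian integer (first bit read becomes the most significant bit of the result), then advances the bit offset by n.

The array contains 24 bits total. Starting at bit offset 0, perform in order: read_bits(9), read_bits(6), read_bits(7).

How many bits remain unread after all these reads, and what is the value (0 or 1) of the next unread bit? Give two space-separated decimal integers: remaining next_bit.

Read 1: bits[0:9] width=9 -> value=135 (bin 010000111); offset now 9 = byte 1 bit 1; 15 bits remain
Read 2: bits[9:15] width=6 -> value=59 (bin 111011); offset now 15 = byte 1 bit 7; 9 bits remain
Read 3: bits[15:22] width=7 -> value=87 (bin 1010111); offset now 22 = byte 2 bit 6; 2 bits remain

Answer: 2 1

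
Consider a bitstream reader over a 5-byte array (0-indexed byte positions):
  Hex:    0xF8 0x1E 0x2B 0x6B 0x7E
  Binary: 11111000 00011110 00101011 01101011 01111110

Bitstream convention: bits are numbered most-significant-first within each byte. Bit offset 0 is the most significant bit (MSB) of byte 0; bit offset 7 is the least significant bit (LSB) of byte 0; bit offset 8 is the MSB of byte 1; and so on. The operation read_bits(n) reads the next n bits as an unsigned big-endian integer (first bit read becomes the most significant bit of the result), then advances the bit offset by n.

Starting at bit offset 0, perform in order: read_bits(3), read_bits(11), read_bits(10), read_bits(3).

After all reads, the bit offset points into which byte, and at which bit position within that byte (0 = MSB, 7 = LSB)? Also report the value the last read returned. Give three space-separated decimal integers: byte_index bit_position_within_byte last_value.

Read 1: bits[0:3] width=3 -> value=7 (bin 111); offset now 3 = byte 0 bit 3; 37 bits remain
Read 2: bits[3:14] width=11 -> value=1543 (bin 11000000111); offset now 14 = byte 1 bit 6; 26 bits remain
Read 3: bits[14:24] width=10 -> value=555 (bin 1000101011); offset now 24 = byte 3 bit 0; 16 bits remain
Read 4: bits[24:27] width=3 -> value=3 (bin 011); offset now 27 = byte 3 bit 3; 13 bits remain

Answer: 3 3 3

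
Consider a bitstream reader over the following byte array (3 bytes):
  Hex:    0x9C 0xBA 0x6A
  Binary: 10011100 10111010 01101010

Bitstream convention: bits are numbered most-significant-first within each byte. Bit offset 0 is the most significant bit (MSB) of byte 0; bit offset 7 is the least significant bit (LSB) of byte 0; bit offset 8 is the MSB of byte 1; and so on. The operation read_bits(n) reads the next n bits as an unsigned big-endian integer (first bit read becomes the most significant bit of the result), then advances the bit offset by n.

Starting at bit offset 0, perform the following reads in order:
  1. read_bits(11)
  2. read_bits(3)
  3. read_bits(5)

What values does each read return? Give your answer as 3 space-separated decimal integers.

Answer: 1253 6 19

Derivation:
Read 1: bits[0:11] width=11 -> value=1253 (bin 10011100101); offset now 11 = byte 1 bit 3; 13 bits remain
Read 2: bits[11:14] width=3 -> value=6 (bin 110); offset now 14 = byte 1 bit 6; 10 bits remain
Read 3: bits[14:19] width=5 -> value=19 (bin 10011); offset now 19 = byte 2 bit 3; 5 bits remain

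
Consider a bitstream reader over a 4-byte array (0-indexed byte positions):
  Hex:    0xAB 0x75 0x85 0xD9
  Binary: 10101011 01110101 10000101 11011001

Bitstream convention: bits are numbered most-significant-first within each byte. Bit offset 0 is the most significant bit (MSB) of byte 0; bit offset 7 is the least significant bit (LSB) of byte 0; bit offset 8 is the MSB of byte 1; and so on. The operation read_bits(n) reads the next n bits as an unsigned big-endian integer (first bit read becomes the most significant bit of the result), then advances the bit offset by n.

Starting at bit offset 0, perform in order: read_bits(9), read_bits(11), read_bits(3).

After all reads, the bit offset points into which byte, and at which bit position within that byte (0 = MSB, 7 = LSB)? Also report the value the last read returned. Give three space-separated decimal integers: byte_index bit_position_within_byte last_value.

Read 1: bits[0:9] width=9 -> value=342 (bin 101010110); offset now 9 = byte 1 bit 1; 23 bits remain
Read 2: bits[9:20] width=11 -> value=1880 (bin 11101011000); offset now 20 = byte 2 bit 4; 12 bits remain
Read 3: bits[20:23] width=3 -> value=2 (bin 010); offset now 23 = byte 2 bit 7; 9 bits remain

Answer: 2 7 2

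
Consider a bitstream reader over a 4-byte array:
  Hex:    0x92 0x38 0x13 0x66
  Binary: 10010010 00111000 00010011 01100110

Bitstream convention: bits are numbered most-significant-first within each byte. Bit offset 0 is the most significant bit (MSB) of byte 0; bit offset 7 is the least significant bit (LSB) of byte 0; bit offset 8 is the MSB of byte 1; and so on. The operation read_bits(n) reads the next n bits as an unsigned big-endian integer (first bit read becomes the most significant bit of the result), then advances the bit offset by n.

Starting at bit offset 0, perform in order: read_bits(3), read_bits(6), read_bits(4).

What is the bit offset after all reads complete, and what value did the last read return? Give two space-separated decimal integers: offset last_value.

Answer: 13 7

Derivation:
Read 1: bits[0:3] width=3 -> value=4 (bin 100); offset now 3 = byte 0 bit 3; 29 bits remain
Read 2: bits[3:9] width=6 -> value=36 (bin 100100); offset now 9 = byte 1 bit 1; 23 bits remain
Read 3: bits[9:13] width=4 -> value=7 (bin 0111); offset now 13 = byte 1 bit 5; 19 bits remain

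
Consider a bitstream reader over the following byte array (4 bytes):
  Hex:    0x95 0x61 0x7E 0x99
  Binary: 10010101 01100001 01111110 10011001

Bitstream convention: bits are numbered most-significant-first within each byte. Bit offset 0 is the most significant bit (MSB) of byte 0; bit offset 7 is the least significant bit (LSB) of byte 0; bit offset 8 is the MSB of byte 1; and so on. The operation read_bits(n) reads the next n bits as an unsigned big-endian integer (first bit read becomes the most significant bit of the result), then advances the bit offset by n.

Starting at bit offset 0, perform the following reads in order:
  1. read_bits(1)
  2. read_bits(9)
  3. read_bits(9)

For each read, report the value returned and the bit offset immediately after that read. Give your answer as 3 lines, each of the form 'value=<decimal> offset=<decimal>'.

Answer: value=1 offset=1
value=85 offset=10
value=267 offset=19

Derivation:
Read 1: bits[0:1] width=1 -> value=1 (bin 1); offset now 1 = byte 0 bit 1; 31 bits remain
Read 2: bits[1:10] width=9 -> value=85 (bin 001010101); offset now 10 = byte 1 bit 2; 22 bits remain
Read 3: bits[10:19] width=9 -> value=267 (bin 100001011); offset now 19 = byte 2 bit 3; 13 bits remain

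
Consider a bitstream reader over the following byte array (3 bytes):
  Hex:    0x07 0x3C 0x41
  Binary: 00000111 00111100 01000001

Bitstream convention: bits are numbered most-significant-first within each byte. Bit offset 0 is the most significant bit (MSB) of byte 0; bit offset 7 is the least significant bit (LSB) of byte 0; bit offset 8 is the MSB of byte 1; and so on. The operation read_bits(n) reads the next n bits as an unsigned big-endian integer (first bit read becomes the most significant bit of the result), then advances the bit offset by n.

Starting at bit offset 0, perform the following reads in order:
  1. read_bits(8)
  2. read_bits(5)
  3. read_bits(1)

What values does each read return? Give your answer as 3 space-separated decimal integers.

Answer: 7 7 1

Derivation:
Read 1: bits[0:8] width=8 -> value=7 (bin 00000111); offset now 8 = byte 1 bit 0; 16 bits remain
Read 2: bits[8:13] width=5 -> value=7 (bin 00111); offset now 13 = byte 1 bit 5; 11 bits remain
Read 3: bits[13:14] width=1 -> value=1 (bin 1); offset now 14 = byte 1 bit 6; 10 bits remain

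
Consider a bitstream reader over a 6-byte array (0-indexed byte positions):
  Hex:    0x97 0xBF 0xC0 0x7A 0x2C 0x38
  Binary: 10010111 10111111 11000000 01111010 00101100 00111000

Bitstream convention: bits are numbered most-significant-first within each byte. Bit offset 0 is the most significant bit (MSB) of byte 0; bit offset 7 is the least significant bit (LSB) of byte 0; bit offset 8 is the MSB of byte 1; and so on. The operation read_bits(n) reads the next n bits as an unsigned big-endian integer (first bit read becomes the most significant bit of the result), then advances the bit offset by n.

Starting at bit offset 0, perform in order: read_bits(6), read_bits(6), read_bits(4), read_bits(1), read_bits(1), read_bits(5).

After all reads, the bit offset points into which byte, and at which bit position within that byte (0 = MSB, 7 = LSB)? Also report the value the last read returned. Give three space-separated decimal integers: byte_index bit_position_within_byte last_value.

Read 1: bits[0:6] width=6 -> value=37 (bin 100101); offset now 6 = byte 0 bit 6; 42 bits remain
Read 2: bits[6:12] width=6 -> value=59 (bin 111011); offset now 12 = byte 1 bit 4; 36 bits remain
Read 3: bits[12:16] width=4 -> value=15 (bin 1111); offset now 16 = byte 2 bit 0; 32 bits remain
Read 4: bits[16:17] width=1 -> value=1 (bin 1); offset now 17 = byte 2 bit 1; 31 bits remain
Read 5: bits[17:18] width=1 -> value=1 (bin 1); offset now 18 = byte 2 bit 2; 30 bits remain
Read 6: bits[18:23] width=5 -> value=0 (bin 00000); offset now 23 = byte 2 bit 7; 25 bits remain

Answer: 2 7 0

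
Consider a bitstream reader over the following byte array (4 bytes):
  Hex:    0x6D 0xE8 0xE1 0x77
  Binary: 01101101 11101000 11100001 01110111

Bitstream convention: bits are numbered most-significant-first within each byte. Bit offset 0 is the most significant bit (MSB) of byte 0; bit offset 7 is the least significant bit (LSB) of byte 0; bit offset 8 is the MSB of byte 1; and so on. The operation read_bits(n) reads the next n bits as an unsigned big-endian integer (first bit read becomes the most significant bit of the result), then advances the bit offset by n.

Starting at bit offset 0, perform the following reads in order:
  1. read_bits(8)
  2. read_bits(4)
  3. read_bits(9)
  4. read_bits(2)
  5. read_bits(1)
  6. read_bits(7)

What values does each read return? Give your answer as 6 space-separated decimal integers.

Read 1: bits[0:8] width=8 -> value=109 (bin 01101101); offset now 8 = byte 1 bit 0; 24 bits remain
Read 2: bits[8:12] width=4 -> value=14 (bin 1110); offset now 12 = byte 1 bit 4; 20 bits remain
Read 3: bits[12:21] width=9 -> value=284 (bin 100011100); offset now 21 = byte 2 bit 5; 11 bits remain
Read 4: bits[21:23] width=2 -> value=0 (bin 00); offset now 23 = byte 2 bit 7; 9 bits remain
Read 5: bits[23:24] width=1 -> value=1 (bin 1); offset now 24 = byte 3 bit 0; 8 bits remain
Read 6: bits[24:31] width=7 -> value=59 (bin 0111011); offset now 31 = byte 3 bit 7; 1 bits remain

Answer: 109 14 284 0 1 59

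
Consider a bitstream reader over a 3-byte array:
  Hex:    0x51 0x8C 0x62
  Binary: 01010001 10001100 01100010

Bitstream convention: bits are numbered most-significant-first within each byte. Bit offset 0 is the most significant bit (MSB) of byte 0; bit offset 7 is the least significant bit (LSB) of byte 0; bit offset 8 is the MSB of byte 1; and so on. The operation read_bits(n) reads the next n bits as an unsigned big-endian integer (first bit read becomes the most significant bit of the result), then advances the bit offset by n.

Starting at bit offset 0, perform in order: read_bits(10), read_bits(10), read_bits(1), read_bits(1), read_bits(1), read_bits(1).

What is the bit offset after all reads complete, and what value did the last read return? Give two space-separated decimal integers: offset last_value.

Read 1: bits[0:10] width=10 -> value=326 (bin 0101000110); offset now 10 = byte 1 bit 2; 14 bits remain
Read 2: bits[10:20] width=10 -> value=198 (bin 0011000110); offset now 20 = byte 2 bit 4; 4 bits remain
Read 3: bits[20:21] width=1 -> value=0 (bin 0); offset now 21 = byte 2 bit 5; 3 bits remain
Read 4: bits[21:22] width=1 -> value=0 (bin 0); offset now 22 = byte 2 bit 6; 2 bits remain
Read 5: bits[22:23] width=1 -> value=1 (bin 1); offset now 23 = byte 2 bit 7; 1 bits remain
Read 6: bits[23:24] width=1 -> value=0 (bin 0); offset now 24 = byte 3 bit 0; 0 bits remain

Answer: 24 0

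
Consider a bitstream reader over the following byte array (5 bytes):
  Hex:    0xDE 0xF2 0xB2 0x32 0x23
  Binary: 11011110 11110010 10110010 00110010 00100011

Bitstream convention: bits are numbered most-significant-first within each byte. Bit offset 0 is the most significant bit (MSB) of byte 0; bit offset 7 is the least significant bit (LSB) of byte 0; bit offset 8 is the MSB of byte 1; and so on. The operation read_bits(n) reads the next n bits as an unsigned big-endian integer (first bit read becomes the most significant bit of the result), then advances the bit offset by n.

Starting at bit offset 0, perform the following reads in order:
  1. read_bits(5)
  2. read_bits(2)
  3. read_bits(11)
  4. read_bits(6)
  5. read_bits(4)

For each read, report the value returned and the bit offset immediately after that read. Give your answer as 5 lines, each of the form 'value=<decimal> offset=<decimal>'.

Answer: value=27 offset=5
value=3 offset=7
value=970 offset=18
value=50 offset=24
value=3 offset=28

Derivation:
Read 1: bits[0:5] width=5 -> value=27 (bin 11011); offset now 5 = byte 0 bit 5; 35 bits remain
Read 2: bits[5:7] width=2 -> value=3 (bin 11); offset now 7 = byte 0 bit 7; 33 bits remain
Read 3: bits[7:18] width=11 -> value=970 (bin 01111001010); offset now 18 = byte 2 bit 2; 22 bits remain
Read 4: bits[18:24] width=6 -> value=50 (bin 110010); offset now 24 = byte 3 bit 0; 16 bits remain
Read 5: bits[24:28] width=4 -> value=3 (bin 0011); offset now 28 = byte 3 bit 4; 12 bits remain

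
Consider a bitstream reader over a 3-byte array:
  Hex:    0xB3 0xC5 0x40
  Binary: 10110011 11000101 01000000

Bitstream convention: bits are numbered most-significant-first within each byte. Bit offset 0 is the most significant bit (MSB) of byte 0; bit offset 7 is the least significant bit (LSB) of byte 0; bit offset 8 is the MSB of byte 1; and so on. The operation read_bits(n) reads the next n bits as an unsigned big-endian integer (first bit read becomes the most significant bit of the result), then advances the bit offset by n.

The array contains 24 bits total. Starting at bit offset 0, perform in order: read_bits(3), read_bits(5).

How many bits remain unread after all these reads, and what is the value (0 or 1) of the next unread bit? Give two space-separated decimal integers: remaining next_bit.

Read 1: bits[0:3] width=3 -> value=5 (bin 101); offset now 3 = byte 0 bit 3; 21 bits remain
Read 2: bits[3:8] width=5 -> value=19 (bin 10011); offset now 8 = byte 1 bit 0; 16 bits remain

Answer: 16 1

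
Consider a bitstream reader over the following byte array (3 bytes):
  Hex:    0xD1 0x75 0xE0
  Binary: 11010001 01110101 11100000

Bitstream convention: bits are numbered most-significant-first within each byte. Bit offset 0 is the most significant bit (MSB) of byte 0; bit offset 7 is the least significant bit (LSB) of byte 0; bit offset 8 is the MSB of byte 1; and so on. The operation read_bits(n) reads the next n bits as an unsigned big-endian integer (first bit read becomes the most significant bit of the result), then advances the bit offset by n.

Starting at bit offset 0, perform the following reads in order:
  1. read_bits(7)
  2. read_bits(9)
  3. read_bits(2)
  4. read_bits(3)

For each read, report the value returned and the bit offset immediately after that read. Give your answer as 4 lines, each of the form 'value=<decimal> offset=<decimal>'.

Read 1: bits[0:7] width=7 -> value=104 (bin 1101000); offset now 7 = byte 0 bit 7; 17 bits remain
Read 2: bits[7:16] width=9 -> value=373 (bin 101110101); offset now 16 = byte 2 bit 0; 8 bits remain
Read 3: bits[16:18] width=2 -> value=3 (bin 11); offset now 18 = byte 2 bit 2; 6 bits remain
Read 4: bits[18:21] width=3 -> value=4 (bin 100); offset now 21 = byte 2 bit 5; 3 bits remain

Answer: value=104 offset=7
value=373 offset=16
value=3 offset=18
value=4 offset=21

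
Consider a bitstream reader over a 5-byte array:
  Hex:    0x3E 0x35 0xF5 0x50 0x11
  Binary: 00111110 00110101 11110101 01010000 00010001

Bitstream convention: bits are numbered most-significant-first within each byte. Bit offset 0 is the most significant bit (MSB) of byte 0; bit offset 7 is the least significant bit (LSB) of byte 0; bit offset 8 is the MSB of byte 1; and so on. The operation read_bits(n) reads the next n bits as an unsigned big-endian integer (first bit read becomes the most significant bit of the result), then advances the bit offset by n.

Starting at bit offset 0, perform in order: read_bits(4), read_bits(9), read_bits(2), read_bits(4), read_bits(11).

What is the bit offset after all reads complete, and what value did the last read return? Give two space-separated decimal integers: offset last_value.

Answer: 30 1364

Derivation:
Read 1: bits[0:4] width=4 -> value=3 (bin 0011); offset now 4 = byte 0 bit 4; 36 bits remain
Read 2: bits[4:13] width=9 -> value=454 (bin 111000110); offset now 13 = byte 1 bit 5; 27 bits remain
Read 3: bits[13:15] width=2 -> value=2 (bin 10); offset now 15 = byte 1 bit 7; 25 bits remain
Read 4: bits[15:19] width=4 -> value=15 (bin 1111); offset now 19 = byte 2 bit 3; 21 bits remain
Read 5: bits[19:30] width=11 -> value=1364 (bin 10101010100); offset now 30 = byte 3 bit 6; 10 bits remain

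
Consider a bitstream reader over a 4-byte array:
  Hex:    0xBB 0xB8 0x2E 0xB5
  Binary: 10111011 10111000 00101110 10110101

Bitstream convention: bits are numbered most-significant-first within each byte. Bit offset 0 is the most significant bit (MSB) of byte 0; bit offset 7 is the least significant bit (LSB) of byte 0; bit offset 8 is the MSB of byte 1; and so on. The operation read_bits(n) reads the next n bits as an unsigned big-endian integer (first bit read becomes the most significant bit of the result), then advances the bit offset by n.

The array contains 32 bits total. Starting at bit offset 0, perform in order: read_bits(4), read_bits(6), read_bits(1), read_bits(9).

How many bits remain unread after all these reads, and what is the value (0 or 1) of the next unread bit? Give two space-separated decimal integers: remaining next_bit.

Read 1: bits[0:4] width=4 -> value=11 (bin 1011); offset now 4 = byte 0 bit 4; 28 bits remain
Read 2: bits[4:10] width=6 -> value=46 (bin 101110); offset now 10 = byte 1 bit 2; 22 bits remain
Read 3: bits[10:11] width=1 -> value=1 (bin 1); offset now 11 = byte 1 bit 3; 21 bits remain
Read 4: bits[11:20] width=9 -> value=386 (bin 110000010); offset now 20 = byte 2 bit 4; 12 bits remain

Answer: 12 1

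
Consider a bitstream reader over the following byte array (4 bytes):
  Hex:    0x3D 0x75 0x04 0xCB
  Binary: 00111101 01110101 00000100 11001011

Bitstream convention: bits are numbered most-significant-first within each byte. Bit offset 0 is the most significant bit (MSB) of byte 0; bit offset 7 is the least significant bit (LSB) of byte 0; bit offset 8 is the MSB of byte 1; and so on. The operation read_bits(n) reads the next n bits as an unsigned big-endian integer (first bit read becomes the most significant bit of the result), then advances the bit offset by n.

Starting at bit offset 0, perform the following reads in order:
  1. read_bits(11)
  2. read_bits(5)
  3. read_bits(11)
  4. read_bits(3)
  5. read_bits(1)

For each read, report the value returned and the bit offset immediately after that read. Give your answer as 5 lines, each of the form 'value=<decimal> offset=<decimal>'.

Read 1: bits[0:11] width=11 -> value=491 (bin 00111101011); offset now 11 = byte 1 bit 3; 21 bits remain
Read 2: bits[11:16] width=5 -> value=21 (bin 10101); offset now 16 = byte 2 bit 0; 16 bits remain
Read 3: bits[16:27] width=11 -> value=38 (bin 00000100110); offset now 27 = byte 3 bit 3; 5 bits remain
Read 4: bits[27:30] width=3 -> value=2 (bin 010); offset now 30 = byte 3 bit 6; 2 bits remain
Read 5: bits[30:31] width=1 -> value=1 (bin 1); offset now 31 = byte 3 bit 7; 1 bits remain

Answer: value=491 offset=11
value=21 offset=16
value=38 offset=27
value=2 offset=30
value=1 offset=31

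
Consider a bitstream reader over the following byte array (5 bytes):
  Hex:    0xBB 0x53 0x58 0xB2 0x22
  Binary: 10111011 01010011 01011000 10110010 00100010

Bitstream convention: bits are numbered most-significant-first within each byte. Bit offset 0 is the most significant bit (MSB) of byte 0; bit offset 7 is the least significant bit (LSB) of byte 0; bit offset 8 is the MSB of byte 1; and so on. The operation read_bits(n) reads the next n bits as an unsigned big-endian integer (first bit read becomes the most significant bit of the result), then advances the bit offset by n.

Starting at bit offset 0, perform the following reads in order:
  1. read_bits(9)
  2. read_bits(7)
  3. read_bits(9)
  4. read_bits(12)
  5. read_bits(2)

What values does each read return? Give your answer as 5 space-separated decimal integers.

Answer: 374 83 177 1604 1

Derivation:
Read 1: bits[0:9] width=9 -> value=374 (bin 101110110); offset now 9 = byte 1 bit 1; 31 bits remain
Read 2: bits[9:16] width=7 -> value=83 (bin 1010011); offset now 16 = byte 2 bit 0; 24 bits remain
Read 3: bits[16:25] width=9 -> value=177 (bin 010110001); offset now 25 = byte 3 bit 1; 15 bits remain
Read 4: bits[25:37] width=12 -> value=1604 (bin 011001000100); offset now 37 = byte 4 bit 5; 3 bits remain
Read 5: bits[37:39] width=2 -> value=1 (bin 01); offset now 39 = byte 4 bit 7; 1 bits remain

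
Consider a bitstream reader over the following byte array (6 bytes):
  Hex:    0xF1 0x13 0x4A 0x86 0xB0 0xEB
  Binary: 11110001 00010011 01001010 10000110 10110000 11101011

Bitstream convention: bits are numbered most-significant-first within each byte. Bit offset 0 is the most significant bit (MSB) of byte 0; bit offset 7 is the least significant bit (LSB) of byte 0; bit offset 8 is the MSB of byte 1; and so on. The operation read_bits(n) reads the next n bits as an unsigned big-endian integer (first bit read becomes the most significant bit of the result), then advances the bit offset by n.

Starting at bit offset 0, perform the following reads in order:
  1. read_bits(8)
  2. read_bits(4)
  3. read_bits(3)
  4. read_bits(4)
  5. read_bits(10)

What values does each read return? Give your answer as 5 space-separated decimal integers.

Answer: 241 1 1 10 336

Derivation:
Read 1: bits[0:8] width=8 -> value=241 (bin 11110001); offset now 8 = byte 1 bit 0; 40 bits remain
Read 2: bits[8:12] width=4 -> value=1 (bin 0001); offset now 12 = byte 1 bit 4; 36 bits remain
Read 3: bits[12:15] width=3 -> value=1 (bin 001); offset now 15 = byte 1 bit 7; 33 bits remain
Read 4: bits[15:19] width=4 -> value=10 (bin 1010); offset now 19 = byte 2 bit 3; 29 bits remain
Read 5: bits[19:29] width=10 -> value=336 (bin 0101010000); offset now 29 = byte 3 bit 5; 19 bits remain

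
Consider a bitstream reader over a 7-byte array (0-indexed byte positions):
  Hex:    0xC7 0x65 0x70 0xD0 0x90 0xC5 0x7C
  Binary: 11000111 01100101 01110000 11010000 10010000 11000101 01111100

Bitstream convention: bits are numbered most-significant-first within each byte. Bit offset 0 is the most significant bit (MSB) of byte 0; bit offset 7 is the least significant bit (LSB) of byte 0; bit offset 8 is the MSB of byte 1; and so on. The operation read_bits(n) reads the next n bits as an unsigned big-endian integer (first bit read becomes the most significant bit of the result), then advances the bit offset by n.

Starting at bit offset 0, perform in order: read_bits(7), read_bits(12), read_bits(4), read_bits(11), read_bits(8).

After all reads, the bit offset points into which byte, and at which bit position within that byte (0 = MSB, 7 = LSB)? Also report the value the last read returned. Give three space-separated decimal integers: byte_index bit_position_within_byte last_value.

Read 1: bits[0:7] width=7 -> value=99 (bin 1100011); offset now 7 = byte 0 bit 7; 49 bits remain
Read 2: bits[7:19] width=12 -> value=2859 (bin 101100101011); offset now 19 = byte 2 bit 3; 37 bits remain
Read 3: bits[19:23] width=4 -> value=8 (bin 1000); offset now 23 = byte 2 bit 7; 33 bits remain
Read 4: bits[23:34] width=11 -> value=834 (bin 01101000010); offset now 34 = byte 4 bit 2; 22 bits remain
Read 5: bits[34:42] width=8 -> value=67 (bin 01000011); offset now 42 = byte 5 bit 2; 14 bits remain

Answer: 5 2 67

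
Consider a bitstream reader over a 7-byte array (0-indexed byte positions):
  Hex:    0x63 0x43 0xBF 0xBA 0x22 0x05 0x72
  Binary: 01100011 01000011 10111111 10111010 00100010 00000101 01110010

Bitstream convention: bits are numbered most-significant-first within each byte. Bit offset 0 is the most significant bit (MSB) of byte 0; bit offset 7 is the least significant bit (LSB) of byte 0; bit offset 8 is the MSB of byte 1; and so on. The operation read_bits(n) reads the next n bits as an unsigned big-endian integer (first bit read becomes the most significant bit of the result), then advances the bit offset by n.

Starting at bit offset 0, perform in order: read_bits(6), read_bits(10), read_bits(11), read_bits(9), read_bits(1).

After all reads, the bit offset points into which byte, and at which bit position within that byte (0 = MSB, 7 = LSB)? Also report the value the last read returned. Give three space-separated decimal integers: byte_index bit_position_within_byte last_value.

Read 1: bits[0:6] width=6 -> value=24 (bin 011000); offset now 6 = byte 0 bit 6; 50 bits remain
Read 2: bits[6:16] width=10 -> value=835 (bin 1101000011); offset now 16 = byte 2 bit 0; 40 bits remain
Read 3: bits[16:27] width=11 -> value=1533 (bin 10111111101); offset now 27 = byte 3 bit 3; 29 bits remain
Read 4: bits[27:36] width=9 -> value=418 (bin 110100010); offset now 36 = byte 4 bit 4; 20 bits remain
Read 5: bits[36:37] width=1 -> value=0 (bin 0); offset now 37 = byte 4 bit 5; 19 bits remain

Answer: 4 5 0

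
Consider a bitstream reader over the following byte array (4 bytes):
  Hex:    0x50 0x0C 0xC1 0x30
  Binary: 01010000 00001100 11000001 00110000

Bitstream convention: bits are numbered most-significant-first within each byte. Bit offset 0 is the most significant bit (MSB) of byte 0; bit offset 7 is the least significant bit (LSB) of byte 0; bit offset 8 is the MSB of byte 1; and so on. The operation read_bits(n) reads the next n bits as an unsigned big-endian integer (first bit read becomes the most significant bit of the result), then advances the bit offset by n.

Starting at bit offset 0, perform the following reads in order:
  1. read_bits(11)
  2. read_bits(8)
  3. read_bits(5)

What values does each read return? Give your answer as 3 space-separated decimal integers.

Answer: 640 102 1

Derivation:
Read 1: bits[0:11] width=11 -> value=640 (bin 01010000000); offset now 11 = byte 1 bit 3; 21 bits remain
Read 2: bits[11:19] width=8 -> value=102 (bin 01100110); offset now 19 = byte 2 bit 3; 13 bits remain
Read 3: bits[19:24] width=5 -> value=1 (bin 00001); offset now 24 = byte 3 bit 0; 8 bits remain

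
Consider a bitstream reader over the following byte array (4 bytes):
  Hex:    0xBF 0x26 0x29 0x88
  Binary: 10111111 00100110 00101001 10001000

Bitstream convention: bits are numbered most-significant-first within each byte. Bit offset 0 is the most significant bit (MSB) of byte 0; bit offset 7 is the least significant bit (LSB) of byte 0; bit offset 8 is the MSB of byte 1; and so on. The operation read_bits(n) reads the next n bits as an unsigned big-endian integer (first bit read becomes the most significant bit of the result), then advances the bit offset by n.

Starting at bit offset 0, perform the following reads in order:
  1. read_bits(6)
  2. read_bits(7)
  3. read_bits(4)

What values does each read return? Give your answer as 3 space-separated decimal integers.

Read 1: bits[0:6] width=6 -> value=47 (bin 101111); offset now 6 = byte 0 bit 6; 26 bits remain
Read 2: bits[6:13] width=7 -> value=100 (bin 1100100); offset now 13 = byte 1 bit 5; 19 bits remain
Read 3: bits[13:17] width=4 -> value=12 (bin 1100); offset now 17 = byte 2 bit 1; 15 bits remain

Answer: 47 100 12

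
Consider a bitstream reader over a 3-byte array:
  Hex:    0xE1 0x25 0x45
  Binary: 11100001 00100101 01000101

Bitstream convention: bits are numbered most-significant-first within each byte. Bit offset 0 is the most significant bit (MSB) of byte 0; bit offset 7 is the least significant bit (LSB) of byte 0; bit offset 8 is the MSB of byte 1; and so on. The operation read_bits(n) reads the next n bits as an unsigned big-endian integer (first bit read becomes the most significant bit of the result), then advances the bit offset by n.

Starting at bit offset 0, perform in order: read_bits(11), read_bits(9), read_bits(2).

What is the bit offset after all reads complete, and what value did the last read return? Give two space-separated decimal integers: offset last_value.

Answer: 22 1

Derivation:
Read 1: bits[0:11] width=11 -> value=1801 (bin 11100001001); offset now 11 = byte 1 bit 3; 13 bits remain
Read 2: bits[11:20] width=9 -> value=84 (bin 001010100); offset now 20 = byte 2 bit 4; 4 bits remain
Read 3: bits[20:22] width=2 -> value=1 (bin 01); offset now 22 = byte 2 bit 6; 2 bits remain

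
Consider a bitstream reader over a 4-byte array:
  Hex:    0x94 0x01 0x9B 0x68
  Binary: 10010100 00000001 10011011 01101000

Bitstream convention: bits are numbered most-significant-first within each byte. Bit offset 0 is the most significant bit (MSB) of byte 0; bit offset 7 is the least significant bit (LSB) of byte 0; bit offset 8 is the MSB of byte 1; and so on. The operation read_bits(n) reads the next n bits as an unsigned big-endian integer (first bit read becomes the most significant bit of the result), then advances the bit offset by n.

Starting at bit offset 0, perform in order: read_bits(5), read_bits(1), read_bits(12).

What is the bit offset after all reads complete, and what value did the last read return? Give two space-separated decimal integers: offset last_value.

Read 1: bits[0:5] width=5 -> value=18 (bin 10010); offset now 5 = byte 0 bit 5; 27 bits remain
Read 2: bits[5:6] width=1 -> value=1 (bin 1); offset now 6 = byte 0 bit 6; 26 bits remain
Read 3: bits[6:18] width=12 -> value=6 (bin 000000000110); offset now 18 = byte 2 bit 2; 14 bits remain

Answer: 18 6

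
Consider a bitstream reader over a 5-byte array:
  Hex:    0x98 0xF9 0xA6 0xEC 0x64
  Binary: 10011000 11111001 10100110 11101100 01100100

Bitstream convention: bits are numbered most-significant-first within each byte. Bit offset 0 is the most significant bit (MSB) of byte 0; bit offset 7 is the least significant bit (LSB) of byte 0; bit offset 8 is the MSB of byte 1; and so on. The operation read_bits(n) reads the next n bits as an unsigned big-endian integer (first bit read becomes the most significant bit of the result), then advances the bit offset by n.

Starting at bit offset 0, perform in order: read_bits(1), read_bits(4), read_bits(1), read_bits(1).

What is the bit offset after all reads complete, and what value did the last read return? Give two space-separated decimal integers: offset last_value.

Answer: 7 0

Derivation:
Read 1: bits[0:1] width=1 -> value=1 (bin 1); offset now 1 = byte 0 bit 1; 39 bits remain
Read 2: bits[1:5] width=4 -> value=3 (bin 0011); offset now 5 = byte 0 bit 5; 35 bits remain
Read 3: bits[5:6] width=1 -> value=0 (bin 0); offset now 6 = byte 0 bit 6; 34 bits remain
Read 4: bits[6:7] width=1 -> value=0 (bin 0); offset now 7 = byte 0 bit 7; 33 bits remain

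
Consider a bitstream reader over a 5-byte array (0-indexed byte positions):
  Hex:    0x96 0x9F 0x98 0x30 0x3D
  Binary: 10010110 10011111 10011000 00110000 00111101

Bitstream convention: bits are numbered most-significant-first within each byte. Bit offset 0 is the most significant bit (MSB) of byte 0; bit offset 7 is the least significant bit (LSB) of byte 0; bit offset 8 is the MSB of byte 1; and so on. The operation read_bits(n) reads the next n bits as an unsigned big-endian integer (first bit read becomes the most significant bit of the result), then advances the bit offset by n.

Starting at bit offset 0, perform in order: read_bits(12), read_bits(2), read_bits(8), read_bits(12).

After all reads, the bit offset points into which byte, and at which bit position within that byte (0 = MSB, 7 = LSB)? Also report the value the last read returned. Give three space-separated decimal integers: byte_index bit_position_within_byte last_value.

Read 1: bits[0:12] width=12 -> value=2409 (bin 100101101001); offset now 12 = byte 1 bit 4; 28 bits remain
Read 2: bits[12:14] width=2 -> value=3 (bin 11); offset now 14 = byte 1 bit 6; 26 bits remain
Read 3: bits[14:22] width=8 -> value=230 (bin 11100110); offset now 22 = byte 2 bit 6; 18 bits remain
Read 4: bits[22:34] width=12 -> value=192 (bin 000011000000); offset now 34 = byte 4 bit 2; 6 bits remain

Answer: 4 2 192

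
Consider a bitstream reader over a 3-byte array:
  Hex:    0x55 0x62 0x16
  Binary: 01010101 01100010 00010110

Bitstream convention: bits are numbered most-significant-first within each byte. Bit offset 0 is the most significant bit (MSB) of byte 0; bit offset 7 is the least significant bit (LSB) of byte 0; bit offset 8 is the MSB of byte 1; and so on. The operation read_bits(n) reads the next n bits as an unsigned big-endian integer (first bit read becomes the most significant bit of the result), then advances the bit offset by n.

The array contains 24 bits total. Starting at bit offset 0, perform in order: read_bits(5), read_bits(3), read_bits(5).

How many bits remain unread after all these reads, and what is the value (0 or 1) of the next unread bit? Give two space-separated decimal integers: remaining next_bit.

Answer: 11 0

Derivation:
Read 1: bits[0:5] width=5 -> value=10 (bin 01010); offset now 5 = byte 0 bit 5; 19 bits remain
Read 2: bits[5:8] width=3 -> value=5 (bin 101); offset now 8 = byte 1 bit 0; 16 bits remain
Read 3: bits[8:13] width=5 -> value=12 (bin 01100); offset now 13 = byte 1 bit 5; 11 bits remain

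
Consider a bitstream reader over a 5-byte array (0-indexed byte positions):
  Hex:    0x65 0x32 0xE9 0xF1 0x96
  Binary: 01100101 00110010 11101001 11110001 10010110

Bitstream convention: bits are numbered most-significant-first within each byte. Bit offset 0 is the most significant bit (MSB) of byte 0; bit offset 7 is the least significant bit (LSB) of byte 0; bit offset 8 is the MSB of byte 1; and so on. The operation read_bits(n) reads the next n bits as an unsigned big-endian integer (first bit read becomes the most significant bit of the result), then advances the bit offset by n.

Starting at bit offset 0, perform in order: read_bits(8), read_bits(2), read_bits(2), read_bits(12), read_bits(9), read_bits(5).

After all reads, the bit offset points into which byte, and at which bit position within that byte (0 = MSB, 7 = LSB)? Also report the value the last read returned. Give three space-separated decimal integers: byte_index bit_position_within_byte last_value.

Read 1: bits[0:8] width=8 -> value=101 (bin 01100101); offset now 8 = byte 1 bit 0; 32 bits remain
Read 2: bits[8:10] width=2 -> value=0 (bin 00); offset now 10 = byte 1 bit 2; 30 bits remain
Read 3: bits[10:12] width=2 -> value=3 (bin 11); offset now 12 = byte 1 bit 4; 28 bits remain
Read 4: bits[12:24] width=12 -> value=745 (bin 001011101001); offset now 24 = byte 3 bit 0; 16 bits remain
Read 5: bits[24:33] width=9 -> value=483 (bin 111100011); offset now 33 = byte 4 bit 1; 7 bits remain
Read 6: bits[33:38] width=5 -> value=5 (bin 00101); offset now 38 = byte 4 bit 6; 2 bits remain

Answer: 4 6 5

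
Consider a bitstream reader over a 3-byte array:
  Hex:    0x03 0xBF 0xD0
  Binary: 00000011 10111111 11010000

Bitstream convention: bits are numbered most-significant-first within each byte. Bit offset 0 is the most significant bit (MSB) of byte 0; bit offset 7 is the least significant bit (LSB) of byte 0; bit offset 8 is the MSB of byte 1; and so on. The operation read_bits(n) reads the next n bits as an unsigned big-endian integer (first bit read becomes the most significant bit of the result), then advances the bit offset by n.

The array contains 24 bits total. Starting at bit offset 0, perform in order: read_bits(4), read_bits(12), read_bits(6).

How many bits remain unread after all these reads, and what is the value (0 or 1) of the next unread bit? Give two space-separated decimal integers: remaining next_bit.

Read 1: bits[0:4] width=4 -> value=0 (bin 0000); offset now 4 = byte 0 bit 4; 20 bits remain
Read 2: bits[4:16] width=12 -> value=959 (bin 001110111111); offset now 16 = byte 2 bit 0; 8 bits remain
Read 3: bits[16:22] width=6 -> value=52 (bin 110100); offset now 22 = byte 2 bit 6; 2 bits remain

Answer: 2 0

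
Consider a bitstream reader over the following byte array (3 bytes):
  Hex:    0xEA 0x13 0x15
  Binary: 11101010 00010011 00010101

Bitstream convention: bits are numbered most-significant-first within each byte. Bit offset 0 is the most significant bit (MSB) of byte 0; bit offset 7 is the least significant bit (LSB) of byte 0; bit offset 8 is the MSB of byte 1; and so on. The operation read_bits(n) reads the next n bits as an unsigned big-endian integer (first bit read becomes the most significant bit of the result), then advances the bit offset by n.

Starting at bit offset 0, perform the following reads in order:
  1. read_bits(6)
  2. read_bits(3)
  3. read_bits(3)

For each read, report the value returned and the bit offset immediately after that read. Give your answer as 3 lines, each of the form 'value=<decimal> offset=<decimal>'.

Answer: value=58 offset=6
value=4 offset=9
value=1 offset=12

Derivation:
Read 1: bits[0:6] width=6 -> value=58 (bin 111010); offset now 6 = byte 0 bit 6; 18 bits remain
Read 2: bits[6:9] width=3 -> value=4 (bin 100); offset now 9 = byte 1 bit 1; 15 bits remain
Read 3: bits[9:12] width=3 -> value=1 (bin 001); offset now 12 = byte 1 bit 4; 12 bits remain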